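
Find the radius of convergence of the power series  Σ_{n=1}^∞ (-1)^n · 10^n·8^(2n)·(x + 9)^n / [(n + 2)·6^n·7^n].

By the ratio test, |a_{n+1}/a_n| = [(n + 2)/((n+1) + 2)] · 10·64/(6·7) → 320/21.
Convergence for |x + 9| · 320/21 < 1, i.e. |x + 9| < 21/320. So R = 21/320.

R = 21/320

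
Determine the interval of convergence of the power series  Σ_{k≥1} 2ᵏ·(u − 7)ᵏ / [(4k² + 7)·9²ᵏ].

[-67/2, 95/2]

Ratio test: |a_{k+1}/a_k| = [(4k² + 7)/(4(k+1)² + 7)] · 2/81 → 2/81 as k → ∞.
Thus R = 1/(2/81) = 81/2.
When u = 95/2, the terms are on the order of 1/k², so the series converges absolutely by comparison with the p-series (p = 2 > 1).
At u = -67/2: the series is dominated by a constant times Σ 1/k², which converges (p = 2 > 1).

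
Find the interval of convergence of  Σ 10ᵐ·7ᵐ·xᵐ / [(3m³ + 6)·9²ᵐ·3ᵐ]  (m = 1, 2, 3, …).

By the ratio test, |a_{m+1}/a_m| = [(3m³ + 6)/(3(m+1)³ + 6)] · 10·7/(81·3) → 70/243.
Hence the series converges for |x| < 1/(70/243) = 243/70, so the radius of convergence is 243/70.
At x = 243/70: the series is dominated by a constant times Σ 1/m³, which converges (p = 3 > 1).
Endpoint x = -243/70: the series is dominated by a constant times Σ 1/m³, which converges (p = 3 > 1).

[-243/70, 243/70]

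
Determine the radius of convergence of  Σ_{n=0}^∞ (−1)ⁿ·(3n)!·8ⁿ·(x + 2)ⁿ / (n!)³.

R = 1/216

The ratio of consecutive coefficients is (3n+1)·(3n+2)·(3n+3)/(n+1)³ · 8 → 216.
Thus R = 1/(216) = 1/216.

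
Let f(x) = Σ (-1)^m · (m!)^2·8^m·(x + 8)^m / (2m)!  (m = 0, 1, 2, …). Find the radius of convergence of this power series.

R = 1/2

Ratio test: |a_{m+1}/a_m| = (m+1)²/[(2m+1)·(2m+2)] · 8 → 2 as m → ∞.
The series converges when 2 · |x + 8| < 1, giving R = 1/2.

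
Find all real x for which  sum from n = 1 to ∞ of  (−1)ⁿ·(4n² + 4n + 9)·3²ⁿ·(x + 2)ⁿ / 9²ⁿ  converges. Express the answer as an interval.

By the ratio test, |a_{n+1}/a_n| = [(4(n+1)² + 4(n+1) + 9)/(4n² + 4n + 9)] · 9/81 → 1/9.
The series converges when 1/9 · |x + 2| < 1, giving R = 9.
Check x = 7: the terms have absolute value of order n², which does not tend to 0, so the series diverges by the divergence test.
Check x = -11: the terms do not tend to 0, so the series diverges.

(-11, 7)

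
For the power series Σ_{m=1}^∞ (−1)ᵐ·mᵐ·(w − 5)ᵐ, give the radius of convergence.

R = 0

Applying the root test, |a_m|^(1/m) = m → ∞.
Since the m-th root of |a_m| is unbounded, the series converges only at w = 5; R = 0.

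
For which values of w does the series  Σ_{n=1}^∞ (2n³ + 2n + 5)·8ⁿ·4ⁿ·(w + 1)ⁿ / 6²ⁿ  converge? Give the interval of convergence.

The ratio of consecutive coefficients is [(2(n+1)³ + 2(n+1) + 5)/(2n³ + 2n + 5)] · 8·4/36 → 8/9.
The series converges when 8/9 · |w + 1| < 1, giving R = 9/8.
At w = 1/8: the n-th term does not approach 0; divergence by the term test.
Check w = -17/8: the n-th term does not approach 0; divergence by the term test.

(-17/8, 1/8)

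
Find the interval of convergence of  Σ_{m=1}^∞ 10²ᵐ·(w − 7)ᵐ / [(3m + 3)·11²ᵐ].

Apply the ratio test: |a_{m+1}| / |a_m| = [(3m + 3)/(3(m+1) + 3)] · 100/121, which tends to 100/121 as m → ∞.
Thus R = 1/(100/121) = 121/100.
At w = 821/100: the terms behave like c/m; limit comparison with the harmonic series gives divergence.
Check w = 579/100: convergence follows from the alternating series test (terms decrease monotonically to 0).

[579/100, 821/100)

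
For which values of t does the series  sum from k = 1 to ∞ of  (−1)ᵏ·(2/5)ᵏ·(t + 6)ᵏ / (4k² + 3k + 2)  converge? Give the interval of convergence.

By the ratio test, |a_{k+1}/a_k| = [(4k² + 3k + 2)/(4(k+1)² + 3(k+1) + 2)] · 2/5 → 2/5.
The series converges when 2/5 · |t + 6| < 1, giving R = 5/2.
At t = -7/2: the series is dominated by a constant times Σ 1/k², which converges (p = 2 > 1).
At t = -17/2: the series is dominated by a constant times Σ 1/k², which converges (p = 2 > 1).

[-17/2, -7/2]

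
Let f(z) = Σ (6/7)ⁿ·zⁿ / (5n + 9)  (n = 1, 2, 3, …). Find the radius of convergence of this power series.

R = 7/6

Apply the ratio test: |a_{n+1}| / |a_n| = [(5n + 9)/(5(n+1) + 9)] · 6/7, which tends to 6/7 as n → ∞.
Thus R = 1/(6/7) = 7/6.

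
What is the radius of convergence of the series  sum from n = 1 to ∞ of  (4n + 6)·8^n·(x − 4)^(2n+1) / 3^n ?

By the ratio test, |a_{n+1}/a_n| = [(4(n+1) + 6)/(4n + 6)] · 8/3 → 8/3.
Writing y = (x − 4)², the series in y has radius 3/8, so |x − 4| < √(3/8) and R = √6/4.

R = √6/4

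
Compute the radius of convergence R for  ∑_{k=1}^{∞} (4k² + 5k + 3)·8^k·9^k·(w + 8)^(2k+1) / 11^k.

By the ratio test, |a_{k+1}/a_k| = [(4(k+1)² + 5(k+1) + 3)/(4k² + 5k + 3)] · 8·9/11 → 72/11.
Writing y = (w + 8)², the series in y has radius 11/72, so |w + 8| < √(11/72) and R = √22/12.

R = √22/12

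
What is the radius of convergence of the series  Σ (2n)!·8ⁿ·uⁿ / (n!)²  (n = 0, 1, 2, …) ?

The ratio of consecutive coefficients is (2n+1)·(2n+2)/(n+1)² · 8 → 32.
Hence the series converges for |u| < 1/(32) = 1/32, so the radius of convergence is 1/32.

R = 1/32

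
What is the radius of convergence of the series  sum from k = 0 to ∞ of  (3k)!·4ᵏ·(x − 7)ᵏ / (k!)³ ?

R = 1/108

The ratio of consecutive coefficients is (3k+1)·(3k+2)·(3k+3)/(k+1)³ · 4 → 108.
The series converges when 108 · |x − 7| < 1, giving R = 1/108.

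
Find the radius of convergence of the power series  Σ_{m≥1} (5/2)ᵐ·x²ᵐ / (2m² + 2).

R = √10/5

Ratio test: |a_{m+1}/a_m| = [(2m² + 2)/(2(m+1)² + 2)] · 5/2 → 5/2 as m → ∞.
Since the exponent of x increases by 2 each term, convergence requires |x|² < 2/5, hence R = √10/5.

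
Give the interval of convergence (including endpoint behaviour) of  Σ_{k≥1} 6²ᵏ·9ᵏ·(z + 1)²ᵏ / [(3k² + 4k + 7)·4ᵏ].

Ratio test: |a_{k+1}/a_k| = [(3k² + 4k + 7)/(3(k+1)² + 4(k+1) + 7)] · 36·9/4 → 81 as k → ∞.
Writing y = (z + 1)², the series in y has radius 1/81, so |z + 1| < √(1/81) = 1/9 and R = 1/9.
When z = -8/9, the terms are on the order of 1/k², so the series converges absolutely by comparison with the p-series (p = 2 > 1).
Check z = -10/9: the series is dominated by a constant times Σ 1/k², which converges (p = 2 > 1).

[-10/9, -8/9]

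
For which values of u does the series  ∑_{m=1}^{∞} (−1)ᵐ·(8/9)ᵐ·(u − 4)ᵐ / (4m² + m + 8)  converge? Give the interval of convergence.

Ratio test: |a_{m+1}/a_m| = [(4m² + m + 8)/(4(m+1)² + (m+1) + 8)] · 8/9 → 8/9 as m → ∞.
Thus R = 1/(8/9) = 9/8.
At u = 41/8: absolute convergence follows by limit comparison with Σ 1/m².
Check u = 23/8: the series is dominated by a constant times Σ 1/m², which converges (p = 2 > 1).

[23/8, 41/8]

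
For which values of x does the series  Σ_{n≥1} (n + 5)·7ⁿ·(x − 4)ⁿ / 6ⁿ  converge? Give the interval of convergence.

The ratio of consecutive coefficients is [((n+1) + 5)/(n + 5)] · 7/6 → 7/6.
Convergence for |x − 4| · 7/6 < 1, i.e. |x − 4| < 6/7. So R = 6/7.
When x = 34/7, the n-th term does not approach 0; divergence by the term test.
When x = 22/7, the terms have absolute value of order n, which does not tend to 0, so the series diverges by the divergence test.

(22/7, 34/7)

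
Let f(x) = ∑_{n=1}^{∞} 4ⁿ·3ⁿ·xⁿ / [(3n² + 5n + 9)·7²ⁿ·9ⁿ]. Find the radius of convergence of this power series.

R = 147/4

By the ratio test, |a_{n+1}/a_n| = [(3n² + 5n + 9)/(3(n+1)² + 5(n+1) + 9)] · 4·3/(49·9) → 4/147.
The series converges when 4/147 · |x| < 1, giving R = 147/4.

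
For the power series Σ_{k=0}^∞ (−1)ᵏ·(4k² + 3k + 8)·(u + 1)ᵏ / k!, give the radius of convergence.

The ratio of consecutive coefficients is (4(k+1)² + 3(k+1) + 8)/(4k² + 3k + 8) · 1/(k+1) → 0.
The limit is 0, so the series converges for all u; R = ∞.

R = ∞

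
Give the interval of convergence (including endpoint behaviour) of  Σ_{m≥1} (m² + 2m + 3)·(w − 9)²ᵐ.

(8, 10)

By the ratio test, |a_{m+1}/a_m| = ((m+1)² + 2(m+1) + 3)/(m² + 2m + 3) → 1.
Successive powers of (w − 9) differ by 2, so the series converges when |w − 9|² · 1 < 1, i.e. |w − 9| < √(1) = 1. So R = 1.
Endpoint w = 10: the terms do not tend to 0, so the series diverges.
Endpoint w = 8: the terms have absolute value of order m², which does not tend to 0, so the series diverges by the divergence test.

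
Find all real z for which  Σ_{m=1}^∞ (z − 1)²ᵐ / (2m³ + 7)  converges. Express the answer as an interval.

Ratio test: |a_{m+1}/a_m| = (2m³ + 7)/(2(m+1)³ + 7) → 1 as m → ∞.
Writing y = (z − 1)², the series in y has radius 1, so |z − 1| < √(1) = 1 and R = 1.
Endpoint z = 2: absolute convergence follows by limit comparison with Σ 1/m³.
Check z = 0: the series is dominated by a constant times Σ 1/m³, which converges (p = 3 > 1).

[0, 2]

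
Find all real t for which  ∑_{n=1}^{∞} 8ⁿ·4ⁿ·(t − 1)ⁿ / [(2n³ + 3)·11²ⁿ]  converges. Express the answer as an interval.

[-89/32, 153/32]

Apply the ratio test: |a_{n+1}| / |a_n| = [(2n³ + 3)/(2(n+1)³ + 3)] · 8·4/121, which tends to 32/121 as n → ∞.
Hence the series converges for |t − 1| < 1/(32/121) = 121/32, so the radius of convergence is 121/32.
Endpoint t = 153/32: absolute convergence follows by limit comparison with Σ 1/n³.
At t = -89/32: the series is dominated by a constant times Σ 1/n³, which converges (p = 3 > 1).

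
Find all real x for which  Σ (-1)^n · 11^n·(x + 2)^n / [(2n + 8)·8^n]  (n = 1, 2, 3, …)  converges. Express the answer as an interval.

By the ratio test, |a_{n+1}/a_n| = [(2n + 8)/(2(n+1) + 8)] · 11/8 → 11/8.
Hence the series converges for |x + 2| < 1/(11/8) = 8/11, so the radius of convergence is 8/11.
At x = -14/11: convergence follows from the alternating series test (terms decrease monotonically to 0).
When x = -30/11, comparison with the harmonic series Σ 1/n shows the series diverges.

(-30/11, -14/11]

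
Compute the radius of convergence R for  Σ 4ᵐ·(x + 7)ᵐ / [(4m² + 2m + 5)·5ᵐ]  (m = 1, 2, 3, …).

By the ratio test, |a_{m+1}/a_m| = [(4m² + 2m + 5)/(4(m+1)² + 2(m+1) + 5)] · 4/5 → 4/5.
Convergence for |x + 7| · 4/5 < 1, i.e. |x + 7| < 5/4. So R = 5/4.

R = 5/4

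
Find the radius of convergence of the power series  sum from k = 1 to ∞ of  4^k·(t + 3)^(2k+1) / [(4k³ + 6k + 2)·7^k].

R = √7/2

The ratio of consecutive coefficients is [(4k³ + 6k + 2)/(4(k+1)³ + 6(k+1) + 2)] · 4/7 → 4/7.
Successive powers of (t + 3) differ by 2, so the series converges when |t + 3|² · 4/7 < 1, i.e. |t + 3| < √(7/4). So R = √7/2.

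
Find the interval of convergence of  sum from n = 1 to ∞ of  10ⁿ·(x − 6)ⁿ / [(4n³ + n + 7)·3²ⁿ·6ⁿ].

[3/5, 57/5]

By the ratio test, |a_{n+1}/a_n| = [(4n³ + n + 7)/(4(n+1)³ + (n+1) + 7)] · 10/(9·6) → 5/27.
The series converges when 5/27 · |x − 6| < 1, giving R = 27/5.
At x = 57/5: absolute convergence follows by limit comparison with Σ 1/n³.
Endpoint x = 3/5: the series is dominated by a constant times Σ 1/n³, which converges (p = 3 > 1).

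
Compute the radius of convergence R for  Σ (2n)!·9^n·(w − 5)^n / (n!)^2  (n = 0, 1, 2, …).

The ratio of consecutive coefficients is (2n+1)·(2n+2)/(n+1)² · 9 → 36.
Thus R = 1/(36) = 1/36.

R = 1/36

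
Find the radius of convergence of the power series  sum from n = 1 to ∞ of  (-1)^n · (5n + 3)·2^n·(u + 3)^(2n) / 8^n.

R = 2

By the ratio test, |a_{n+1}/a_n| = [(5(n+1) + 3)/(5n + 3)] · 2/8 → 1/4.
Since the exponent of (u + 3) increases by 2 each term, convergence requires |u + 3|² < 4, hence R = 2.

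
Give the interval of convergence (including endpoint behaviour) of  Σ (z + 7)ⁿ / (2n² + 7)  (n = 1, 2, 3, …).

[-8, -6]

By the ratio test, |a_{n+1}/a_n| = (2n² + 7)/(2(n+1)² + 7) → 1.
So the series converges when |z + 7| < 1 and diverges when |z + 7| > 1; R = 1.
Check z = -6: absolute convergence follows by limit comparison with Σ 1/n².
When z = -8, the series is dominated by a constant times Σ 1/n², which converges (p = 2 > 1).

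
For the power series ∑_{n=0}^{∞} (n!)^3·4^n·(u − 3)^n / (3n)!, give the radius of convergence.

Ratio test: |a_{n+1}/a_n| = (n+1)³/[(3n+1)·(3n+2)·(3n+3)] · 4 → 4/27 as n → ∞.
Convergence for |u − 3| · 4/27 < 1, i.e. |u − 3| < 27/4. So R = 27/4.

R = 27/4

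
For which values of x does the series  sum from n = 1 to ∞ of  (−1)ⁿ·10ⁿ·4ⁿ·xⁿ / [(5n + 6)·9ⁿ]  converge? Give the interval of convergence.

(-9/40, 9/40]

The ratio of consecutive coefficients is [(5n + 6)/(5(n+1) + 6)] · 10·4/9 → 40/9.
Hence the series converges for |x| < 1/(40/9) = 9/40, so the radius of convergence is 9/40.
Check x = 9/40: the terms alternate in sign and decrease monotonically to 0 in absolute value (size ~ c/n), so the alternating series test gives convergence.
At x = -9/40: the terms behave like c/n; limit comparison with the harmonic series gives divergence.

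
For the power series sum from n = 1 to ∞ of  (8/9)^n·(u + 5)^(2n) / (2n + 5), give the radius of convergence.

The ratio of consecutive coefficients is [(2n + 5)/(2(n+1) + 5)] · 8/9 → 8/9.
Successive powers of (u + 5) differ by 2, so the series converges when |u + 5|² · 8/9 < 1, i.e. |u + 5| < √(9/8). So R = 3√2/4.

R = 3√2/4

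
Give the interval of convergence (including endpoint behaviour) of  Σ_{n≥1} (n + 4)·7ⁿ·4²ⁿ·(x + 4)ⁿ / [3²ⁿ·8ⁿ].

By the ratio test, |a_{n+1}/a_n| = [((n+1) + 4)/(n + 4)] · 7·16/(9·8) → 14/9.
The series converges when 14/9 · |x + 4| < 1, giving R = 9/14.
Endpoint x = -47/14: the terms have absolute value of order n, which does not tend to 0, so the series diverges by the divergence test.
When x = -65/14, the terms have absolute value of order n, which does not tend to 0, so the series diverges by the divergence test.

(-65/14, -47/14)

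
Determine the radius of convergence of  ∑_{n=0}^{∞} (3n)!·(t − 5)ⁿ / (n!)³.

Apply the ratio test: |a_{n+1}| / |a_n| = (3n+1)·(3n+2)·(3n+3)/(n+1)³, which tends to 27 as n → ∞.
Convergence for |t − 5| · 27 < 1, i.e. |t − 5| < 1/27. So R = 1/27.

R = 1/27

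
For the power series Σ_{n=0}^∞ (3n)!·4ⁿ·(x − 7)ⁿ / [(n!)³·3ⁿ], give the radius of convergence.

R = 1/36

Ratio test: |a_{n+1}/a_n| = (3n+1)·(3n+2)·(3n+3)/(n+1)³ · 4/3 → 36 as n → ∞.
Convergence for |x − 7| · 36 < 1, i.e. |x − 7| < 1/36. So R = 1/36.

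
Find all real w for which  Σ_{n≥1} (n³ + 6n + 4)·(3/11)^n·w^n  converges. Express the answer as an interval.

(-11/3, 11/3)

The ratio of consecutive coefficients is [((n+1)³ + 6(n+1) + 4)/(n³ + 6n + 4)] · 3/11 → 3/11.
Thus R = 1/(3/11) = 11/3.
Endpoint w = 11/3: the terms do not tend to 0, so the series diverges.
At w = -11/3: the terms do not tend to 0, so the series diverges.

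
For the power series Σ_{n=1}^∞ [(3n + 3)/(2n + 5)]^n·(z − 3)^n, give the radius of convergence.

Applying the root test, |a_n|^(1/n) = (3n + 3)/(2n + 5) → 3/2.
Convergence for |z − 3| · 3/2 < 1, i.e. |z − 3| < 2/3. So R = 2/3.

R = 2/3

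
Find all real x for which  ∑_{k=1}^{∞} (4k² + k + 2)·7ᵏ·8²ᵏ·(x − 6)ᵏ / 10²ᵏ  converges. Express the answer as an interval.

By the ratio test, |a_{k+1}/a_k| = [(4(k+1)² + (k+1) + 2)/(4k² + k + 2)] · 7·64/100 → 112/25.
The series converges when 112/25 · |x − 6| < 1, giving R = 25/112.
Check x = 697/112: the terms do not tend to 0, so the series diverges.
When x = 647/112, the k-th term does not approach 0; divergence by the term test.

(647/112, 697/112)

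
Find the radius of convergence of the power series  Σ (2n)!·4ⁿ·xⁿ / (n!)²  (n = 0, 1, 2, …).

R = 1/16

Ratio test: |a_{n+1}/a_n| = (2n+1)·(2n+2)/(n+1)² · 4 → 16 as n → ∞.
Convergence for |x| · 16 < 1, i.e. |x| < 1/16. So R = 1/16.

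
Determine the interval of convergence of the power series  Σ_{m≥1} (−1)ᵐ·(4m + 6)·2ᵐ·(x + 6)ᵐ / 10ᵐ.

(-11, -1)

Ratio test: |a_{m+1}/a_m| = [(4(m+1) + 6)/(4m + 6)] · 2/10 → 1/5 as m → ∞.
Convergence for |x + 6| · 1/5 < 1, i.e. |x + 6| < 5. So R = 5.
When x = -1, the m-th term does not approach 0; divergence by the term test.
When x = -11, the terms have absolute value of order m, which does not tend to 0, so the series diverges by the divergence test.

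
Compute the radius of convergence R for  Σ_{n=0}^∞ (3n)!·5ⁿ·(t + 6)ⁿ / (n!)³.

The ratio of consecutive coefficients is (3n+1)·(3n+2)·(3n+3)/(n+1)³ · 5 → 135.
The series converges when 135 · |t + 6| < 1, giving R = 1/135.

R = 1/135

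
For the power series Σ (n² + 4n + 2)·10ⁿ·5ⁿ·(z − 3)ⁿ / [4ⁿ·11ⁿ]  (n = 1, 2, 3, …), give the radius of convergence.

R = 22/25

The ratio of consecutive coefficients is [((n+1)² + 4(n+1) + 2)/(n² + 4n + 2)] · 10·5/(4·11) → 25/22.
Thus R = 1/(25/22) = 22/25.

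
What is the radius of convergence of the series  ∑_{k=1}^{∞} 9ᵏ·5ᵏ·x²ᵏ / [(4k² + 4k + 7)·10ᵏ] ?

By the ratio test, |a_{k+1}/a_k| = [(4k² + 4k + 7)/(4(k+1)² + 4(k+1) + 7)] · 9·5/10 → 9/2.
Successive powers of x differ by 2, so the series converges when |x|² · 9/2 < 1, i.e. |x| < √(2/9). So R = √2/3.

R = √2/3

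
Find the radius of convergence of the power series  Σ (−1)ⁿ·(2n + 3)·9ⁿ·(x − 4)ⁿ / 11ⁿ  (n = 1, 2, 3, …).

Apply the ratio test: |a_{n+1}| / |a_n| = [(2(n+1) + 3)/(2n + 3)] · 9/11, which tends to 9/11 as n → ∞.
Convergence for |x − 4| · 9/11 < 1, i.e. |x − 4| < 11/9. So R = 11/9.

R = 11/9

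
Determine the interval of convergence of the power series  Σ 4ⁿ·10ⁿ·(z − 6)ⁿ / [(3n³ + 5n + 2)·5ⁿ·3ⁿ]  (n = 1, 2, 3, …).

[45/8, 51/8]

Apply the ratio test: |a_{n+1}| / |a_n| = [(3n³ + 5n + 2)/(3(n+1)³ + 5(n+1) + 2)] · 4·10/(5·3), which tends to 8/3 as n → ∞.
Thus R = 1/(8/3) = 3/8.
At z = 51/8: absolute convergence follows by limit comparison with Σ 1/n³.
Check z = 45/8: absolute convergence follows by limit comparison with Σ 1/n³.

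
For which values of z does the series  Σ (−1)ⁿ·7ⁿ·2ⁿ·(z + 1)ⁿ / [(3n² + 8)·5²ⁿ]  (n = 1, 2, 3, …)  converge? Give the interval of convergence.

[-39/14, 11/14]

By the ratio test, |a_{n+1}/a_n| = [(3n² + 8)/(3(n+1)² + 8)] · 7·2/25 → 14/25.
Hence the series converges for |z + 1| < 1/(14/25) = 25/14, so the radius of convergence is 25/14.
Check z = 11/14: absolute convergence follows by limit comparison with Σ 1/n².
At z = -39/14: the series is dominated by a constant times Σ 1/n², which converges (p = 2 > 1).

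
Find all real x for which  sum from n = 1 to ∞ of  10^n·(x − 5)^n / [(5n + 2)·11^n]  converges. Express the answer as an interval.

Ratio test: |a_{n+1}/a_n| = [(5n + 2)/(5(n+1) + 2)] · 10/11 → 10/11 as n → ∞.
Thus R = 1/(10/11) = 11/10.
Endpoint x = 61/10: comparison with the harmonic series Σ 1/n shows the series diverges.
When x = 39/10, the terms alternate in sign and decrease monotonically to 0 in absolute value (size ~ c/n), so the alternating series test gives convergence.

[39/10, 61/10)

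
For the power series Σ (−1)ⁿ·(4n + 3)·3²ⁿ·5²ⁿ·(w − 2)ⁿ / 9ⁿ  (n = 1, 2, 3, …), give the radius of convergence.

The ratio of consecutive coefficients is [(4(n+1) + 3)/(4n + 3)] · 9·25/9 → 25.
Convergence for |w − 2| · 25 < 1, i.e. |w − 2| < 1/25. So R = 1/25.

R = 1/25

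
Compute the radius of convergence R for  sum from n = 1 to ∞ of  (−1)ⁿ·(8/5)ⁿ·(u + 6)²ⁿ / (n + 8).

Ratio test: |a_{n+1}/a_n| = [(n + 8)/((n+1) + 8)] · 8/5 → 8/5 as n → ∞.
Successive powers of (u + 6) differ by 2, so the series converges when |u + 6|² · 8/5 < 1, i.e. |u + 6| < √(5/8). So R = √10/4.

R = √10/4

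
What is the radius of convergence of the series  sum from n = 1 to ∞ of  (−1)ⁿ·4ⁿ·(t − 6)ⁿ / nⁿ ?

R = ∞

Applying the root test, |a_n|^(1/n) = 4/n → 0.
The limit is 0 for every t, so R = ∞.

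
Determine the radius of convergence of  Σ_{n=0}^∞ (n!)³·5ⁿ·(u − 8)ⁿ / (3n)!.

R = 27/5

Ratio test: |a_{n+1}/a_n| = (n+1)³/[(3n+1)·(3n+2)·(3n+3)] · 5 → 5/27 as n → ∞.
Hence the series converges for |u − 8| < 1/(5/27) = 27/5, so the radius of convergence is 27/5.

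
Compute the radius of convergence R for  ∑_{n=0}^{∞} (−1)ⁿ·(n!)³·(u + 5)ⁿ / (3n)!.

R = 27

Ratio test: |a_{n+1}/a_n| = (n+1)³/[(3n+1)·(3n+2)·(3n+3)] → 1/27 as n → ∞.
Convergence for |u + 5| · 1/27 < 1, i.e. |u + 5| < 27. So R = 27.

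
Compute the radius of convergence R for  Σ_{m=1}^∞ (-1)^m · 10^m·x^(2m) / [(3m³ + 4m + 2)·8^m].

Ratio test: |a_{m+1}/a_m| = [(3m³ + 4m + 2)/(3(m+1)³ + 4(m+1) + 2)] · 10/8 → 5/4 as m → ∞.
Successive powers of x differ by 2, so the series converges when |x|² · 5/4 < 1, i.e. |x| < √(4/5). So R = 2√5/5.

R = 2√5/5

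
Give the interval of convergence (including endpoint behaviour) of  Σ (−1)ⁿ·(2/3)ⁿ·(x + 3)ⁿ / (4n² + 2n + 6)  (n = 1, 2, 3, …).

Apply the ratio test: |a_{n+1}| / |a_n| = [(4n² + 2n + 6)/(4(n+1)² + 2(n+1) + 6)] · 2/3, which tends to 2/3 as n → ∞.
Convergence for |x + 3| · 2/3 < 1, i.e. |x + 3| < 3/2. So R = 3/2.
Endpoint x = -3/2: the series is dominated by a constant times Σ 1/n², which converges (p = 2 > 1).
When x = -9/2, absolute convergence follows by limit comparison with Σ 1/n².

[-9/2, -3/2]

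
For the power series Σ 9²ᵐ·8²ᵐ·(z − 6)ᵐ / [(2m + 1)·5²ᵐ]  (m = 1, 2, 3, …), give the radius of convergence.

R = 25/5184

The ratio of consecutive coefficients is [(2m + 1)/(2(m+1) + 1)] · 81·64/25 → 5184/25.
Thus R = 1/(5184/25) = 25/5184.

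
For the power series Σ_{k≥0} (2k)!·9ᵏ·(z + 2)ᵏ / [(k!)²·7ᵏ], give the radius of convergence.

Ratio test: |a_{k+1}/a_k| = (2k+1)·(2k+2)/(k+1)² · 9/7 → 36/7 as k → ∞.
Convergence for |z + 2| · 36/7 < 1, i.e. |z + 2| < 7/36. So R = 7/36.

R = 7/36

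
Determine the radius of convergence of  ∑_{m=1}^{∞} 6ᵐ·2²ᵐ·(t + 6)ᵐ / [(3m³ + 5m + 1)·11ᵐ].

R = 11/24

Apply the ratio test: |a_{m+1}| / |a_m| = [(3m³ + 5m + 1)/(3(m+1)³ + 5(m+1) + 1)] · 6·4/11, which tends to 24/11 as m → ∞.
Thus R = 1/(24/11) = 11/24.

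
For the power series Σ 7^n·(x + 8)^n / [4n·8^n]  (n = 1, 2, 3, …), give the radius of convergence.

R = 8/7

By the ratio test, |a_{n+1}/a_n| = [4n/4(n+1)] · 7/8 → 7/8.
Hence the series converges for |x + 8| < 1/(7/8) = 8/7, so the radius of convergence is 8/7.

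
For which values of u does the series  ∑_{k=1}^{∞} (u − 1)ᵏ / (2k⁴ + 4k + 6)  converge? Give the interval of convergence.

The ratio of consecutive coefficients is (2k⁴ + 4k + 6)/(2(k+1)⁴ + 4(k+1) + 6) → 1.
Convergence for |u − 1| < 1, so R = 1.
At u = 2: the terms are on the order of 1/k⁴, so the series converges absolutely by comparison with the p-series (p = 4 > 1).
At u = 0: the series is dominated by a constant times Σ 1/k⁴, which converges (p = 4 > 1).

[0, 2]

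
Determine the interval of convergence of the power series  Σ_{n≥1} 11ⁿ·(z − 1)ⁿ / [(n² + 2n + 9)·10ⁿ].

[1/11, 21/11]

Apply the ratio test: |a_{n+1}| / |a_n| = [(n² + 2n + 9)/((n+1)² + 2(n+1) + 9)] · 11/10, which tends to 11/10 as n → ∞.
Thus R = 1/(11/10) = 10/11.
Check z = 21/11: the terms are on the order of 1/n², so the series converges absolutely by comparison with the p-series (p = 2 > 1).
At z = 1/11: the series is dominated by a constant times Σ 1/n², which converges (p = 2 > 1).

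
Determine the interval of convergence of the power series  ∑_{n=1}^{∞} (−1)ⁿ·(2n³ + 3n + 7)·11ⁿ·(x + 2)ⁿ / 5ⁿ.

(-27/11, -17/11)

By the ratio test, |a_{n+1}/a_n| = [(2(n+1)³ + 3(n+1) + 7)/(2n³ + 3n + 7)] · 11/5 → 11/5.
Thus R = 1/(11/5) = 5/11.
Check x = -17/11: the n-th term does not approach 0; divergence by the term test.
When x = -27/11, the n-th term does not approach 0; divergence by the term test.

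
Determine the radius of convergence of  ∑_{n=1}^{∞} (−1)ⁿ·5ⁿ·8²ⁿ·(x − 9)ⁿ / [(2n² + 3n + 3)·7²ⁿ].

The ratio of consecutive coefficients is [(2n² + 3n + 3)/(2(n+1)² + 3(n+1) + 3)] · 5·64/49 → 320/49.
Hence the series converges for |x − 9| < 1/(320/49) = 49/320, so the radius of convergence is 49/320.

R = 49/320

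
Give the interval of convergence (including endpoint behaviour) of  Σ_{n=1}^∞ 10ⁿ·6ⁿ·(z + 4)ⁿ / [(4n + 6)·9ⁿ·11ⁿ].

[-113/20, -47/20)

By the ratio test, |a_{n+1}/a_n| = [(4n + 6)/(4(n+1) + 6)] · 10·6/(9·11) → 20/33.
Convergence for |z + 4| · 20/33 < 1, i.e. |z + 4| < 33/20. So R = 33/20.
At z = -47/20: comparison with the harmonic series Σ 1/n shows the series diverges.
Endpoint z = -113/20: the terms alternate in sign and decrease monotonically to 0 in absolute value (size ~ c/n), so the alternating series test gives convergence.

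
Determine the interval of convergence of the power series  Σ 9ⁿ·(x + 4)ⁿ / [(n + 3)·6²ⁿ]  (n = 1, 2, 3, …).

[-8, 0)

The ratio of consecutive coefficients is [(n + 3)/((n+1) + 3)] · 9/36 → 1/4.
Convergence for |x + 4| · 1/4 < 1, i.e. |x + 4| < 4. So R = 4.
Endpoint x = 0: the terms behave like c/n; limit comparison with the harmonic series gives divergence.
At x = -8: an alternating series whose terms decrease to 0 in absolute value, so it converges by the Leibniz criterion.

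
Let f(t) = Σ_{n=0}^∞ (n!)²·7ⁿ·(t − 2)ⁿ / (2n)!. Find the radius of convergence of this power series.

Apply the ratio test: |a_{n+1}| / |a_n| = (n+1)²/[(2n+1)·(2n+2)] · 7, which tends to 7/4 as n → ∞.
The series converges when 7/4 · |t − 2| < 1, giving R = 4/7.

R = 4/7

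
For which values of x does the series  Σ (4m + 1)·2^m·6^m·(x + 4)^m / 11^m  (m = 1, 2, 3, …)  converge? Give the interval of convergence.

The ratio of consecutive coefficients is [(4(m+1) + 1)/(4m + 1)] · 2·6/11 → 12/11.
Hence the series converges for |x + 4| < 1/(12/11) = 11/12, so the radius of convergence is 11/12.
Check x = -37/12: the m-th term does not approach 0; divergence by the term test.
Check x = -59/12: the terms have absolute value of order m, which does not tend to 0, so the series diverges by the divergence test.

(-59/12, -37/12)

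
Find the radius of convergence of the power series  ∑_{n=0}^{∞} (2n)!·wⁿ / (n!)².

Apply the ratio test: |a_{n+1}| / |a_n| = (2n+1)·(2n+2)/(n+1)², which tends to 4 as n → ∞.
Hence the series converges for |w| < 1/(4) = 1/4, so the radius of convergence is 1/4.

R = 1/4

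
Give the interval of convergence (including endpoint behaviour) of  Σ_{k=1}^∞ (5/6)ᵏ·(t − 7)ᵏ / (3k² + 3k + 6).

Apply the ratio test: |a_{k+1}| / |a_k| = [(3k² + 3k + 6)/(3(k+1)² + 3(k+1) + 6)] · 5/6, which tends to 5/6 as k → ∞.
Hence the series converges for |t − 7| < 1/(5/6) = 6/5, so the radius of convergence is 6/5.
Check t = 41/5: the series is dominated by a constant times Σ 1/k², which converges (p = 2 > 1).
At t = 29/5: the terms are on the order of 1/k², so the series converges absolutely by comparison with the p-series (p = 2 > 1).

[29/5, 41/5]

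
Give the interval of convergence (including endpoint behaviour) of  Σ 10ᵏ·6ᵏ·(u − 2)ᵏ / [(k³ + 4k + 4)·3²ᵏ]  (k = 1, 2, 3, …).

By the ratio test, |a_{k+1}/a_k| = [(k³ + 4k + 4)/((k+1)³ + 4(k+1) + 4)] · 10·6/9 → 20/3.
The series converges when 20/3 · |u − 2| < 1, giving R = 3/20.
At u = 43/20: the series is dominated by a constant times Σ 1/k³, which converges (p = 3 > 1).
At u = 37/20: the series is dominated by a constant times Σ 1/k³, which converges (p = 3 > 1).

[37/20, 43/20]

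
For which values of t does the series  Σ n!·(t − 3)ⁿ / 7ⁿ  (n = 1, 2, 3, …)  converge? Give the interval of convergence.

Ratio test: |a_{n+1}/a_n| = (n+1) · 1/7 → ∞ as n → ∞.
Since the ratio → ∞, the series diverges for every t ≠ 3, and R = 0.

{3}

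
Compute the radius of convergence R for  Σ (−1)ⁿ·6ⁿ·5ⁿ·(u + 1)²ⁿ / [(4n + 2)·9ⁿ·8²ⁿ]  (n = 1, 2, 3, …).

By the ratio test, |a_{n+1}/a_n| = [(4n + 2)/(4(n+1) + 2)] · 6·5/(9·64) → 5/96.
Writing y = (u + 1)², the series in y has radius 96/5, so |u + 1| < √(96/5) and R = 4√30/5.

R = 4√30/5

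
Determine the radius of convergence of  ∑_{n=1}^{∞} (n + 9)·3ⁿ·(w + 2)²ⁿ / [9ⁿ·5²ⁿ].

R = 5√3

The ratio of consecutive coefficients is [((n+1) + 9)/(n + 9)] · 3/(9·25) → 1/75.
Writing y = (w + 2)², the series in y has radius 75, so |w + 2| < √(75) and R = 5√3.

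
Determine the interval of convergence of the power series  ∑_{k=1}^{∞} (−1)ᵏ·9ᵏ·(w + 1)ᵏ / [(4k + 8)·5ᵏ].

Ratio test: |a_{k+1}/a_k| = [(4k + 8)/(4(k+1) + 8)] · 9/5 → 9/5 as k → ∞.
Convergence for |w + 1| · 9/5 < 1, i.e. |w + 1| < 5/9. So R = 5/9.
When w = -4/9, convergence follows from the alternating series test (terms decrease monotonically to 0).
At w = -14/9: the terms behave like c/k; limit comparison with the harmonic series gives divergence.

(-14/9, -4/9]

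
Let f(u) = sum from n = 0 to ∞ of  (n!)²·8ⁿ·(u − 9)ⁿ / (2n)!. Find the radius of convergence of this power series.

Apply the ratio test: |a_{n+1}| / |a_n| = (n+1)²/[(2n+1)·(2n+2)] · 8, which tends to 2 as n → ∞.
The series converges when 2 · |u − 9| < 1, giving R = 1/2.

R = 1/2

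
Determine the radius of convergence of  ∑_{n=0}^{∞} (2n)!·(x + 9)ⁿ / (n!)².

Ratio test: |a_{n+1}/a_n| = (2n+1)·(2n+2)/(n+1)² → 4 as n → ∞.
The series converges when 4 · |x + 9| < 1, giving R = 1/4.

R = 1/4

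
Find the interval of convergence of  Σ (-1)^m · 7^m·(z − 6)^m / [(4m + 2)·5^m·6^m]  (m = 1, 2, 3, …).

Apply the ratio test: |a_{m+1}| / |a_m| = [(4m + 2)/(4(m+1) + 2)] · 7/(5·6), which tends to 7/30 as m → ∞.
Hence the series converges for |z − 6| < 1/(7/30) = 30/7, so the radius of convergence is 30/7.
Check z = 72/7: convergence follows from the alternating series test (terms decrease monotonically to 0).
Endpoint z = 12/7: the terms behave like c/m; limit comparison with the harmonic series gives divergence.

(12/7, 72/7]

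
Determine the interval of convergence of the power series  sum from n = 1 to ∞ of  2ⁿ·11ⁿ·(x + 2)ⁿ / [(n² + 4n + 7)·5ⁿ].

[-49/22, -39/22]

Apply the ratio test: |a_{n+1}| / |a_n| = [(n² + 4n + 7)/((n+1)² + 4(n+1) + 7)] · 2·11/5, which tends to 22/5 as n → ∞.
Convergence for |x + 2| · 22/5 < 1, i.e. |x + 2| < 5/22. So R = 5/22.
Check x = -39/22: the terms are on the order of 1/n², so the series converges absolutely by comparison with the p-series (p = 2 > 1).
When x = -49/22, absolute convergence follows by limit comparison with Σ 1/n².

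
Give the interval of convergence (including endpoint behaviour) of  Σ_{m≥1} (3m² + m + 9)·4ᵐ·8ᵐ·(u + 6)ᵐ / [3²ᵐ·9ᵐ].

(-273/32, -111/32)

Apply the ratio test: |a_{m+1}| / |a_m| = [(3(m+1)² + (m+1) + 9)/(3m² + m + 9)] · 4·8/(9·9), which tends to 32/81 as m → ∞.
Thus R = 1/(32/81) = 81/32.
When u = -111/32, the terms do not tend to 0, so the series diverges.
When u = -273/32, the terms have absolute value of order m², which does not tend to 0, so the series diverges by the divergence test.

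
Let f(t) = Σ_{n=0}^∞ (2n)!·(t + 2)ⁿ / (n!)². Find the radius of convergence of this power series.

Apply the ratio test: |a_{n+1}| / |a_n| = (2n+1)·(2n+2)/(n+1)², which tends to 4 as n → ∞.
The series converges when 4 · |t + 2| < 1, giving R = 1/4.

R = 1/4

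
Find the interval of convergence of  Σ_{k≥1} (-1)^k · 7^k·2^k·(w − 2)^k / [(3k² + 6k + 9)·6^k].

By the ratio test, |a_{k+1}/a_k| = [(3k² + 6k + 9)/(3(k+1)² + 6(k+1) + 9)] · 7·2/6 → 7/3.
Hence the series converges for |w − 2| < 1/(7/3) = 3/7, so the radius of convergence is 3/7.
Endpoint w = 17/7: absolute convergence follows by limit comparison with Σ 1/k².
Endpoint w = 11/7: the series is dominated by a constant times Σ 1/k², which converges (p = 2 > 1).

[11/7, 17/7]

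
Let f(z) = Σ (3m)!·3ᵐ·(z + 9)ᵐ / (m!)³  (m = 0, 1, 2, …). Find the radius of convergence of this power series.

R = 1/81

Apply the ratio test: |a_{m+1}| / |a_m| = (3m+1)·(3m+2)·(3m+3)/(m+1)³ · 3, which tends to 81 as m → ∞.
The series converges when 81 · |z + 9| < 1, giving R = 1/81.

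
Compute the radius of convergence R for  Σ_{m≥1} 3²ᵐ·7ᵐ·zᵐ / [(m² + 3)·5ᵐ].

By the ratio test, |a_{m+1}/a_m| = [(m² + 3)/((m+1)² + 3)] · 9·7/5 → 63/5.
Convergence for |z| · 63/5 < 1, i.e. |z| < 5/63. So R = 5/63.

R = 5/63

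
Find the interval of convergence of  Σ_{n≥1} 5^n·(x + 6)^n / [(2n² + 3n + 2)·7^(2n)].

By the ratio test, |a_{n+1}/a_n| = [(2n² + 3n + 2)/(2(n+1)² + 3(n+1) + 2)] · 5/49 → 5/49.
Convergence for |x + 6| · 5/49 < 1, i.e. |x + 6| < 49/5. So R = 49/5.
When x = 19/5, the terms are on the order of 1/n², so the series converges absolutely by comparison with the p-series (p = 2 > 1).
Endpoint x = -79/5: the terms are on the order of 1/n², so the series converges absolutely by comparison with the p-series (p = 2 > 1).

[-79/5, 19/5]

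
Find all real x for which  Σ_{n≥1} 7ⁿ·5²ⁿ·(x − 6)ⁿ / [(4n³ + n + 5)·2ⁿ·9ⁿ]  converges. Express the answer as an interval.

[1032/175, 1068/175]

Ratio test: |a_{n+1}/a_n| = [(4n³ + n + 5)/(4(n+1)³ + (n+1) + 5)] · 7·25/(2·9) → 175/18 as n → ∞.
Convergence for |x − 6| · 175/18 < 1, i.e. |x − 6| < 18/175. So R = 18/175.
Endpoint x = 1068/175: the terms are on the order of 1/n³, so the series converges absolutely by comparison with the p-series (p = 3 > 1).
At x = 1032/175: the terms are on the order of 1/n³, so the series converges absolutely by comparison with the p-series (p = 3 > 1).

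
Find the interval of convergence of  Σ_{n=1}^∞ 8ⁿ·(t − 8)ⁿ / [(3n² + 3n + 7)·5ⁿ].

[59/8, 69/8]

By the ratio test, |a_{n+1}/a_n| = [(3n² + 3n + 7)/(3(n+1)² + 3(n+1) + 7)] · 8/5 → 8/5.
Hence the series converges for |t − 8| < 1/(8/5) = 5/8, so the radius of convergence is 5/8.
Endpoint t = 69/8: the terms are on the order of 1/n², so the series converges absolutely by comparison with the p-series (p = 2 > 1).
Check t = 59/8: the series is dominated by a constant times Σ 1/n², which converges (p = 2 > 1).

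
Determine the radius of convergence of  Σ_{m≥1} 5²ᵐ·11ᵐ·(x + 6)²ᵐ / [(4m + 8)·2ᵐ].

The ratio of consecutive coefficients is [(4m + 8)/(4(m+1) + 8)] · 25·11/2 → 275/2.
Since the exponent of (x + 6) increases by 2 each term, convergence requires |x + 6|² < 2/275, hence R = √22/55.

R = √22/55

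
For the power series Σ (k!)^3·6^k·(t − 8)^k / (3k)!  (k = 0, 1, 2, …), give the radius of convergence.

R = 9/2

By the ratio test, |a_{k+1}/a_k| = (k+1)³/[(3k+1)·(3k+2)·(3k+3)] · 6 → 2/9.
The series converges when 2/9 · |t − 8| < 1, giving R = 9/2.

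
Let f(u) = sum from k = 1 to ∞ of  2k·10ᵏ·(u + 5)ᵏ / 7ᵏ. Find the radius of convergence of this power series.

R = 7/10

By the ratio test, |a_{k+1}/a_k| = [2(k+1)/2k] · 10/7 → 10/7.
Thus R = 1/(10/7) = 7/10.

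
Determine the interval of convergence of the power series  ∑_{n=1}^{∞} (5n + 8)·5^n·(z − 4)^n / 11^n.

Ratio test: |a_{n+1}/a_n| = [(5(n+1) + 8)/(5n + 8)] · 5/11 → 5/11 as n → ∞.
Convergence for |z − 4| · 5/11 < 1, i.e. |z − 4| < 11/5. So R = 11/5.
Check z = 31/5: the terms do not tend to 0, so the series diverges.
Check z = 9/5: the n-th term does not approach 0; divergence by the term test.

(9/5, 31/5)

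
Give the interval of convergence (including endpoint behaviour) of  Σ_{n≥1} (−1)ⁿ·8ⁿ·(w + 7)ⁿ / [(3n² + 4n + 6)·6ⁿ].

By the ratio test, |a_{n+1}/a_n| = [(3n² + 4n + 6)/(3(n+1)² + 4(n+1) + 6)] · 8/6 → 4/3.
Thus R = 1/(4/3) = 3/4.
At w = -25/4: the series is dominated by a constant times Σ 1/n², which converges (p = 2 > 1).
Endpoint w = -31/4: absolute convergence follows by limit comparison with Σ 1/n².

[-31/4, -25/4]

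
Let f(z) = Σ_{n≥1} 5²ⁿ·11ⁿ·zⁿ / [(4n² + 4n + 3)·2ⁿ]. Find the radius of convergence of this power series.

R = 2/275

The ratio of consecutive coefficients is [(4n² + 4n + 3)/(4(n+1)² + 4(n+1) + 3)] · 25·11/2 → 275/2.
Thus R = 1/(275/2) = 2/275.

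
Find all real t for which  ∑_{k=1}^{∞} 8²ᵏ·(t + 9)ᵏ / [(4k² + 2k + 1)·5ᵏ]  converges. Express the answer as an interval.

Apply the ratio test: |a_{k+1}| / |a_k| = [(4k² + 2k + 1)/(4(k+1)² + 2(k+1) + 1)] · 64/5, which tends to 64/5 as k → ∞.
Thus R = 1/(64/5) = 5/64.
At t = -571/64: the terms are on the order of 1/k², so the series converges absolutely by comparison with the p-series (p = 2 > 1).
At t = -581/64: the terms are on the order of 1/k², so the series converges absolutely by comparison with the p-series (p = 2 > 1).

[-581/64, -571/64]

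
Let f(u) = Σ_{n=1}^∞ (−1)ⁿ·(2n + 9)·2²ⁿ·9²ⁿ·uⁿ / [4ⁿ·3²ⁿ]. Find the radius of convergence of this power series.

R = 1/9

The ratio of consecutive coefficients is [(2(n+1) + 9)/(2n + 9)] · 4·81/(4·9) → 9.
Thus R = 1/(9) = 1/9.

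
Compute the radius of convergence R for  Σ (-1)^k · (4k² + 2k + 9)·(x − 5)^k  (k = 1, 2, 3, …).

The ratio of consecutive coefficients is (4(k+1)² + 2(k+1) + 9)/(4k² + 2k + 9) → 1.
Hence R = 1.

R = 1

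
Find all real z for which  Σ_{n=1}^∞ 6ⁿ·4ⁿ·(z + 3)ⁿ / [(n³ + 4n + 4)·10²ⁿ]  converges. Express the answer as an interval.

Apply the ratio test: |a_{n+1}| / |a_n| = [(n³ + 4n + 4)/((n+1)³ + 4(n+1) + 4)] · 6·4/100, which tends to 6/25 as n → ∞.
The series converges when 6/25 · |z + 3| < 1, giving R = 25/6.
At z = 7/6: the series is dominated by a constant times Σ 1/n³, which converges (p = 3 > 1).
When z = -43/6, the series is dominated by a constant times Σ 1/n³, which converges (p = 3 > 1).

[-43/6, 7/6]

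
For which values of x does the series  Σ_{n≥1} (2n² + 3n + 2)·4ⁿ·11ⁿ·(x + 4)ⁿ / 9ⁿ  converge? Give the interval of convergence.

(-185/44, -167/44)

Apply the ratio test: |a_{n+1}| / |a_n| = [(2(n+1)² + 3(n+1) + 2)/(2n² + 3n + 2)] · 4·11/9, which tends to 44/9 as n → ∞.
The series converges when 44/9 · |x + 4| < 1, giving R = 9/44.
Check x = -167/44: the terms do not tend to 0, so the series diverges.
When x = -185/44, the terms do not tend to 0, so the series diverges.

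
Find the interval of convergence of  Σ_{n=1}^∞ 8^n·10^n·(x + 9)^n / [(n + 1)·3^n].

By the ratio test, |a_{n+1}/a_n| = [(n + 1)/((n+1) + 1)] · 8·10/3 → 80/3.
The series converges when 80/3 · |x + 9| < 1, giving R = 3/80.
At x = -717/80: the terms are asymptotic to a nonzero constant times 1/n, so the series diverges by limit comparison with Σ 1/n.
When x = -723/80, convergence follows from the alternating series test (terms decrease monotonically to 0).

[-723/80, -717/80)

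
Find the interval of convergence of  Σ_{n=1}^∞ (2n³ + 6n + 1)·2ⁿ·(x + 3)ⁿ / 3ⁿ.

The ratio of consecutive coefficients is [(2(n+1)³ + 6(n+1) + 1)/(2n³ + 6n + 1)] · 2/3 → 2/3.
Convergence for |x + 3| · 2/3 < 1, i.e. |x + 3| < 3/2. So R = 3/2.
Check x = -3/2: the terms do not tend to 0, so the series diverges.
When x = -9/2, the terms have absolute value of order n³, which does not tend to 0, so the series diverges by the divergence test.

(-9/2, -3/2)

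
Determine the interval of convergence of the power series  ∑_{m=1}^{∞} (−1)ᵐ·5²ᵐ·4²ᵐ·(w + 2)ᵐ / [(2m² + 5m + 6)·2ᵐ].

[-401/200, -399/200]

The ratio of consecutive coefficients is [(2m² + 5m + 6)/(2(m+1)² + 5(m+1) + 6)] · 25·16/2 → 200.
Hence the series converges for |w + 2| < 1/(200) = 1/200, so the radius of convergence is 1/200.
Endpoint w = -399/200: absolute convergence follows by limit comparison with Σ 1/m².
When w = -401/200, absolute convergence follows by limit comparison with Σ 1/m².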